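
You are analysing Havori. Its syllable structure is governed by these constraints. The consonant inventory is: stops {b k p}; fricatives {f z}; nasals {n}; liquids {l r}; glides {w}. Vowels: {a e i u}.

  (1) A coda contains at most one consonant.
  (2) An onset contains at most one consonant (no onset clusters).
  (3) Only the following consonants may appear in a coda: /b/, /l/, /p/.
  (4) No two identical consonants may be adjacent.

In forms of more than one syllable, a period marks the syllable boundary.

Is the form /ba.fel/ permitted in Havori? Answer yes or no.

yes

/ba.fel/ — σ1 onset /b/, coda /∅/ ok; σ2 onset /f/, coda /l/ ok → permitted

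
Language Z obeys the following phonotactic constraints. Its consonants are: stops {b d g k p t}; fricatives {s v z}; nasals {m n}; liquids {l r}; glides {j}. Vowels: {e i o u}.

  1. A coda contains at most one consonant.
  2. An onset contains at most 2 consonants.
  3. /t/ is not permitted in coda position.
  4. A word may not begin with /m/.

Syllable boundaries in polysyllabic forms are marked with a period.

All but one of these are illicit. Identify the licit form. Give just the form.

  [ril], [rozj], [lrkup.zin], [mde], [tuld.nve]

[ril] — σ1 onset /r/, coda /l/ ok → licit
[rozj] — violates constraint 1: syllable 1 coda /zj/ has 2 consonants (> 1) → illicit
[lrkup.zin] — violates constraint 2: syllable 1 onset /lrk/ has 3 consonants (> 2) → illicit
[mde] — violates constraint 4: word begins with /m/ → illicit
[tuld.nve] — violates constraint 1: syllable 1 coda /ld/ has 2 consonants (> 1) → illicit

[ril]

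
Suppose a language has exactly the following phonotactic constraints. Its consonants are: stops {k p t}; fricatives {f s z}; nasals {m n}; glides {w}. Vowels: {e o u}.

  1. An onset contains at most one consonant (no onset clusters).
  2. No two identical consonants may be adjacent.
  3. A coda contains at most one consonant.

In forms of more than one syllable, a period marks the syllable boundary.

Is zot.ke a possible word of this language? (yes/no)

yes

zot.ke — σ1 onset /z/, coda /t/ ok; σ2 onset /k/, coda /∅/ ok → well-formed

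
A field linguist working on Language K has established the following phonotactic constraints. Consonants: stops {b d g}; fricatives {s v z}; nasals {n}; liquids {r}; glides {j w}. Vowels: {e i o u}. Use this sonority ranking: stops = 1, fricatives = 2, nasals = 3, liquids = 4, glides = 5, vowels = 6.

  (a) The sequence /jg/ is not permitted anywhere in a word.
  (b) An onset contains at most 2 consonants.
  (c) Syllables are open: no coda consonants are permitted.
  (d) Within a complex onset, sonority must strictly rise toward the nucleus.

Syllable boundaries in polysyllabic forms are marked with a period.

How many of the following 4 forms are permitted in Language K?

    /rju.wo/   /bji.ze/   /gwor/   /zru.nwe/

/rju.wo/ — σ1 onset /rj/ (4→5 rises), coda /∅/ ok; σ2 onset /w/, coda /∅/ ok → permitted
/bji.ze/ — σ1 onset /bj/ (1→5 rises), coda /∅/ ok; σ2 onset /z/, coda /∅/ ok → permitted
/gwor/ — violates constraint (c): syllable 1 coda /r/ has 1 consonant (> 0) → not permitted
/zru.nwe/ — σ1 onset /zr/ (2→4 rises), coda /∅/ ok; σ2 onset /nw/ (3→5 rises), coda /∅/ ok → permitted
Permitted: /rju.wo/, /bji.ze/, /zru.nwe/ → 3.

3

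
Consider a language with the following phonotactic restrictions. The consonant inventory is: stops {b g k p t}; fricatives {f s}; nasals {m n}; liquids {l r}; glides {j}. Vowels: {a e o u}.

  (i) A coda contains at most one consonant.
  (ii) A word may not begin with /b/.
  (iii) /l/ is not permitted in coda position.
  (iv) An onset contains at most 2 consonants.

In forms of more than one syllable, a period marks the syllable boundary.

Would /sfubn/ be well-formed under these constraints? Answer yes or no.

/sfubn/ — violates constraint (i): syllable 1 coda /bn/ has 2 consonants (> 1) → ill-formed

no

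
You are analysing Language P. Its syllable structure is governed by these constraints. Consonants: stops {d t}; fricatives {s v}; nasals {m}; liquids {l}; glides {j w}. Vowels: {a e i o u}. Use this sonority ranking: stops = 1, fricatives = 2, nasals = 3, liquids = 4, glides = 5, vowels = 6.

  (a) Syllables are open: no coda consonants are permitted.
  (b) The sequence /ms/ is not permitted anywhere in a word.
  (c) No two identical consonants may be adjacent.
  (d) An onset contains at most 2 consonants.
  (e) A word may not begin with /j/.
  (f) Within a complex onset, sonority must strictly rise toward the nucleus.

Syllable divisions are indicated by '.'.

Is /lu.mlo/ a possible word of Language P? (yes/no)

yes

/lu.mlo/ — σ1 onset /l/, coda /∅/ ok; σ2 onset /ml/ (3→4 rises), coda /∅/ ok → permitted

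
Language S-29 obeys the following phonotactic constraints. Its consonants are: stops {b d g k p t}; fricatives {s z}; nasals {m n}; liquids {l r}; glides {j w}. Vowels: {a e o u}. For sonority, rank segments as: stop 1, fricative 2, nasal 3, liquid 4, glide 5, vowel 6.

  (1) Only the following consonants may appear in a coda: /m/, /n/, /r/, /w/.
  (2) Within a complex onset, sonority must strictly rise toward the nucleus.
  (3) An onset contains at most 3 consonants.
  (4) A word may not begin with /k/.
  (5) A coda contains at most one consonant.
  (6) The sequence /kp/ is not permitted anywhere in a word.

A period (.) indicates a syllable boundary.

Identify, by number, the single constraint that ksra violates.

4

ksra: word begins with /k/.
This is a violation of constraint 4: "A word may not begin with /k/."
The remaining constraints (1, 2, 3, 5, 6) are satisfied.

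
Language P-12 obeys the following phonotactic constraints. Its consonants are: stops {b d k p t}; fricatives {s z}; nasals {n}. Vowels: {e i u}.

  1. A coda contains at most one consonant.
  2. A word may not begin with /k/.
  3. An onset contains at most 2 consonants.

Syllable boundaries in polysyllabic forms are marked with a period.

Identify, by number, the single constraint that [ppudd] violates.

1

[ppudd]: syllable 1 coda /dd/ has 2 consonants (> 1).
This is a violation of constraint 1: "A coda contains at most one consonant."
The remaining constraints (2, 3) are satisfied.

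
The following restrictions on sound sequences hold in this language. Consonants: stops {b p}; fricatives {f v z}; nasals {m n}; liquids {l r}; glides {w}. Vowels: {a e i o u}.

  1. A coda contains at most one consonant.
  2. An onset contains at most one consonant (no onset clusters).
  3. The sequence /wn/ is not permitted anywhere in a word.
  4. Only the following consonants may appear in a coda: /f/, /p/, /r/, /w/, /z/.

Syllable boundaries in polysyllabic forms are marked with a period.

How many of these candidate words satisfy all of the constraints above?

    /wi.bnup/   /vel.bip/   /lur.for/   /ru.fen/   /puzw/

1

/wi.bnup/ — violates constraint 2: syllable 2 onset /bn/ has 2 consonants (> 1) → illicit
/vel.bip/ — violates constraint 4: syllable 1 coda contains /l/, which is not a licensed coda consonant → illicit
/lur.for/ — σ1 onset /l/, coda /r/ ok; σ2 onset /f/, coda /r/ ok → licit
/ru.fen/ — violates constraint 4: syllable 2 coda contains /n/, which is not a licensed coda consonant → illicit
/puzw/ — violates constraint 1: syllable 1 coda /zw/ has 2 consonants (> 1) → illicit
Licit: /lur.for/ → 1.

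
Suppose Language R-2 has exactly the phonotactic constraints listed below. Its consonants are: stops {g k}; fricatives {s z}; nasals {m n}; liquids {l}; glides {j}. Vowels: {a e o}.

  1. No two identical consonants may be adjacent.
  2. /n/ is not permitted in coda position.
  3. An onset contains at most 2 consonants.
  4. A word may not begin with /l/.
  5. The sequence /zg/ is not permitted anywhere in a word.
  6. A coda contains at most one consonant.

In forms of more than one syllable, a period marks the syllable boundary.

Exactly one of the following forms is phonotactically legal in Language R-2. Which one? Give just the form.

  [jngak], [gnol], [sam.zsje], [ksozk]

[jngak] — violates constraint 3: syllable 1 onset /jng/ has 3 consonants (> 2) → phonotactically illegal
[gnol] — σ1 onset /gn/ (2C), coda /l/ ok → phonotactically legal
[sam.zsje] — violates constraint 3: syllable 2 onset /zsj/ has 3 consonants (> 2) → phonotactically illegal
[ksozk] — violates constraint 6: syllable 1 coda /zk/ has 2 consonants (> 1) → phonotactically illegal

[gnol]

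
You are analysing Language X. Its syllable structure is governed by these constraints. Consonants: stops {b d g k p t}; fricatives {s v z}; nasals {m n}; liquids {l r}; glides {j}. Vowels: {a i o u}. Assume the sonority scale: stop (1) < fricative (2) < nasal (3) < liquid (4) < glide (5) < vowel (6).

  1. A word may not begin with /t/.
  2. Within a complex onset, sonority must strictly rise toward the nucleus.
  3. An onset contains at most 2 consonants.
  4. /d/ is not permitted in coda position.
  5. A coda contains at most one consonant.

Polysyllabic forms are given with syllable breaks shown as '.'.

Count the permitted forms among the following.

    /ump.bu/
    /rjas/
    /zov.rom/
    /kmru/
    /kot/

3

/ump.bu/ — violates constraint 5: syllable 1 coda /mp/ has 2 consonants (> 1) → not permitted
/rjas/ — σ1 onset /rj/ (4→5 rises), coda /s/ ok → permitted
/zov.rom/ — σ1 onset /z/, coda /v/ ok; σ2 onset /r/, coda /m/ ok → permitted
/kmru/ — violates constraint 3: syllable 1 onset /kmr/ has 3 consonants (> 2) → not permitted
/kot/ — σ1 onset /k/, coda /t/ ok → permitted
Permitted: /rjas/, /zov.rom/, /kot/ → 3.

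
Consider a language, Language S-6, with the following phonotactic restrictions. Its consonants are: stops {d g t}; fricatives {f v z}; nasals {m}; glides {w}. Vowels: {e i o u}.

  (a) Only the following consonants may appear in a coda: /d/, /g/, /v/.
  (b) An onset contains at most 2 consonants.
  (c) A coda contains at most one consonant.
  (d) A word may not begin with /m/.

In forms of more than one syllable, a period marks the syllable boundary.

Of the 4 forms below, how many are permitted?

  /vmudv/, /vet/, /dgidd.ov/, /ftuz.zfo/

/vmudv/ — violates constraint (c): syllable 1 coda /dv/ has 2 consonants (> 1) → not permitted
/vet/ — violates constraint (a): syllable 1 coda contains /t/, which is not a licensed coda consonant → not permitted
/dgidd.ov/ — violates constraint (c): syllable 1 coda /dd/ has 2 consonants (> 1) → not permitted
/ftuz.zfo/ — violates constraint (a): syllable 1 coda contains /z/, which is not a licensed coda consonant → not permitted
No form is permitted → 0.

0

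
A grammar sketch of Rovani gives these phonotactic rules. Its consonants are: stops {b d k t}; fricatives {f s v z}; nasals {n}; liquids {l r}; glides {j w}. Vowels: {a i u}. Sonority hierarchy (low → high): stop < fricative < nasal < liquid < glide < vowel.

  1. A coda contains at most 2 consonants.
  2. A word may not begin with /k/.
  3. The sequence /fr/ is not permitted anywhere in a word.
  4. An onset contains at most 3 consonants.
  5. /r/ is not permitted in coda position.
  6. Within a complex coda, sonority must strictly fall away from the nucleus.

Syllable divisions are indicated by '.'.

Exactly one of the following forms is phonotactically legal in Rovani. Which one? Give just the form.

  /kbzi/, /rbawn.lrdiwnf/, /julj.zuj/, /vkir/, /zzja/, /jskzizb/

/kbzi/ — violates constraint 2: word begins with /k/ → phonotactically illegal
/rbawn.lrdiwnf/ — violates constraint 1: syllable 2 coda /wnf/ has 3 consonants (> 2) → phonotactically illegal
/julj.zuj/ — violates constraint 6: syllable 1 coda /lj/: /l/ (liquid, 4) → /j/ (glide, 5) does not fall → phonotactically illegal
/vkir/ — violates constraint 5: syllable 1 coda contains /r/ → phonotactically illegal
/zzja/ — σ1 onset /zzj/ (3C), coda /∅/ ok → phonotactically legal
/jskzizb/ — violates constraint 4: syllable 1 onset /jskz/ has 4 consonants (> 3) → phonotactically illegal

/zzja/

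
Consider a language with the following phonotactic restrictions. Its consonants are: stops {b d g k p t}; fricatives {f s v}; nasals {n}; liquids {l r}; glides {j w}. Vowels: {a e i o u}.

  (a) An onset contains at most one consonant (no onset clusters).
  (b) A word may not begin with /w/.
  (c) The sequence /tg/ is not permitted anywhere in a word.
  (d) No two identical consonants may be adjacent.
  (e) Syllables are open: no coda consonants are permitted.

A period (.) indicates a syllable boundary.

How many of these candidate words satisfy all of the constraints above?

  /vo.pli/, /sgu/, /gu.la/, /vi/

2

/vo.pli/ — violates constraint (a): syllable 2 onset /pl/ has 2 consonants (> 1) → phonotactically illegal
/sgu/ — violates constraint (a): syllable 1 onset /sg/ has 2 consonants (> 1) → phonotactically illegal
/gu.la/ — σ1 onset /g/, coda /∅/ ok; σ2 onset /l/, coda /∅/ ok → phonotactically legal
/vi/ — σ1 onset /v/, coda /∅/ ok → phonotactically legal
Phonotactically legal: /gu.la/, /vi/ → 2.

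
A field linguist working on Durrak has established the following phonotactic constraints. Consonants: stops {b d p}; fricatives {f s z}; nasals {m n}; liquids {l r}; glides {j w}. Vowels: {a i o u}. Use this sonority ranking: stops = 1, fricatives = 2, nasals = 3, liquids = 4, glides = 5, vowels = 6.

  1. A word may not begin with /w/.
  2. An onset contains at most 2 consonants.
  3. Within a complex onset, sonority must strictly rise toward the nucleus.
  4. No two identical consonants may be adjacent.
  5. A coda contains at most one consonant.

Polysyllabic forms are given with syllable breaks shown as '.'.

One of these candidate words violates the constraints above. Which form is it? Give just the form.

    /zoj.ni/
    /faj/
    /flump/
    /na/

/zoj.ni/ — σ1 onset /z/, coda /j/ ok; σ2 onset /n/, coda /∅/ ok → permitted
/faj/ — σ1 onset /f/, coda /j/ ok → permitted
/flump/ — violates constraint 5: syllable 1 coda /mp/ has 2 consonants (> 1) → not permitted
/na/ — σ1 onset /n/, coda /∅/ ok → permitted

/flump/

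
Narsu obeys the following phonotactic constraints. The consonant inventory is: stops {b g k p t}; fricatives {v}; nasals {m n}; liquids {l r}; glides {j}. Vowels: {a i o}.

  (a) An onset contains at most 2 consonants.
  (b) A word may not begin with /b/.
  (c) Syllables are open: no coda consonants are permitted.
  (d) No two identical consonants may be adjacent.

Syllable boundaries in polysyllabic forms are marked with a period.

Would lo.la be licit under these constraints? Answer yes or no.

lo.la — σ1 onset /l/, coda /∅/ ok; σ2 onset /l/, coda /∅/ ok → licit

yes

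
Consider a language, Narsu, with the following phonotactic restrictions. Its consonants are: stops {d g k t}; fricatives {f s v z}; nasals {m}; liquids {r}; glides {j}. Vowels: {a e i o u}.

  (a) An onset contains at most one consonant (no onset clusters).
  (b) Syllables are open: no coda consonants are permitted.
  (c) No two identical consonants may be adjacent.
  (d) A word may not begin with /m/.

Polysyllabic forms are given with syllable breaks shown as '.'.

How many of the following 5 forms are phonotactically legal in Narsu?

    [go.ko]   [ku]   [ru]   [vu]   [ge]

[go.ko] — σ1 onset /g/, coda /∅/ ok; σ2 onset /k/, coda /∅/ ok → phonotactically legal
[ku] — σ1 onset /k/, coda /∅/ ok → phonotactically legal
[ru] — σ1 onset /r/, coda /∅/ ok → phonotactically legal
[vu] — σ1 onset /v/, coda /∅/ ok → phonotactically legal
[ge] — σ1 onset /g/, coda /∅/ ok → phonotactically legal
Phonotactically legal: [go.ko], [ku], [ru], [vu], [ge] → 5.

5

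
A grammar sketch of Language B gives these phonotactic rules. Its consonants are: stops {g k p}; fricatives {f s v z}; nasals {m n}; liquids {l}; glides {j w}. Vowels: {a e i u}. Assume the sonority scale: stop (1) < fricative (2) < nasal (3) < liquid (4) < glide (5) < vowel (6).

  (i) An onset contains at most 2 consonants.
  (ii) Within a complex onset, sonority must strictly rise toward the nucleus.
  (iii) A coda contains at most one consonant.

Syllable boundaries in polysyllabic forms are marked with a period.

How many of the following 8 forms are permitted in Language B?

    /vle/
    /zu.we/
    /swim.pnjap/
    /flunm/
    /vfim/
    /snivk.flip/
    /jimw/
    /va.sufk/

2

/vle/ — σ1 onset /vl/ (2→4 rises), coda /∅/ ok → permitted
/zu.we/ — σ1 onset /z/, coda /∅/ ok; σ2 onset /w/, coda /∅/ ok → permitted
/swim.pnjap/ — violates constraint (i): syllable 2 onset /pnj/ has 3 consonants (> 2) → not permitted
/flunm/ — violates constraint (iii): syllable 1 coda /nm/ has 2 consonants (> 1) → not permitted
/vfim/ — violates constraint (ii): syllable 1 onset /vf/: /v/ (fricative, 2) → /f/ (fricative, 2) does not rise → not permitted
/snivk.flip/ — violates constraint (iii): syllable 1 coda /vk/ has 2 consonants (> 1) → not permitted
/jimw/ — violates constraint (iii): syllable 1 coda /mw/ has 2 consonants (> 1) → not permitted
/va.sufk/ — violates constraint (iii): syllable 2 coda /fk/ has 2 consonants (> 1) → not permitted
Permitted: /vle/, /zu.we/ → 2.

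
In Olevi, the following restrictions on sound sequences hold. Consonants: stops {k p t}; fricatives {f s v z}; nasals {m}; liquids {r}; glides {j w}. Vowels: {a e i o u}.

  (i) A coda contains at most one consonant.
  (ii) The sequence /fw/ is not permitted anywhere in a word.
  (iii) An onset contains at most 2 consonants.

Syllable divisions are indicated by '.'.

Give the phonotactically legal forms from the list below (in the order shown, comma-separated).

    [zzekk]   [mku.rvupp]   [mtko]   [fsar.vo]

[zzekk] — violates constraint (i): syllable 1 coda /kk/ has 2 consonants (> 1) → phonotactically illegal
[mku.rvupp] — violates constraint (i): syllable 2 coda /pp/ has 2 consonants (> 1) → phonotactically illegal
[mtko] — violates constraint (iii): syllable 1 onset /mtk/ has 3 consonants (> 2) → phonotactically illegal
[fsar.vo] — σ1 onset /fs/ (2C), coda /r/ ok; σ2 onset /v/, coda /∅/ ok → phonotactically legal

[fsar.vo]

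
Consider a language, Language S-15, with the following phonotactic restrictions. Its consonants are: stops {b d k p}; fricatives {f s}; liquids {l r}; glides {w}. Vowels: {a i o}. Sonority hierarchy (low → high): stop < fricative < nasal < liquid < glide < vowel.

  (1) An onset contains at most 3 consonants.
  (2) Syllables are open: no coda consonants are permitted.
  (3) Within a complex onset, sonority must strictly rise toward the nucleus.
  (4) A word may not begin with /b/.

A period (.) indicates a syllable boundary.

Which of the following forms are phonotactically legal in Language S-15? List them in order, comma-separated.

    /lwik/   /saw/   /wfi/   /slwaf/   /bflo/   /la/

/lwik/ — violates constraint 2: syllable 1 coda /k/ has 1 consonant (> 0) → phonotactically illegal
/saw/ — violates constraint 2: syllable 1 coda /w/ has 1 consonant (> 0) → phonotactically illegal
/wfi/ — violates constraint 3: syllable 1 onset /wf/: /w/ (glide, 5) → /f/ (fricative, 2) does not rise → phonotactically illegal
/slwaf/ — violates constraint 2: syllable 1 coda /f/ has 1 consonant (> 0) → phonotactically illegal
/bflo/ — violates constraint 4: word begins with /b/ → phonotactically illegal
/la/ — σ1 onset /l/, coda /∅/ ok → phonotactically legal

/la/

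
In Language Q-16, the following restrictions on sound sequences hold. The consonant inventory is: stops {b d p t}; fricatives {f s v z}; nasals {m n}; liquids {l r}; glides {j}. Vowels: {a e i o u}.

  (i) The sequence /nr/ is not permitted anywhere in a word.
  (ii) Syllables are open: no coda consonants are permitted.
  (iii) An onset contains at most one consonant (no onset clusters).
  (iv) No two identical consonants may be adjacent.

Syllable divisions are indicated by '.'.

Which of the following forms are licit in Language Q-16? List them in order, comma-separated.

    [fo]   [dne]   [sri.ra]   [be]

[fo], [be]

[fo] — σ1 onset /f/, coda /∅/ ok → licit
[dne] — violates constraint (iii): syllable 1 onset /dn/ has 2 consonants (> 1) → illicit
[sri.ra] — violates constraint (iii): syllable 1 onset /sr/ has 2 consonants (> 1) → illicit
[be] — σ1 onset /b/, coda /∅/ ok → licit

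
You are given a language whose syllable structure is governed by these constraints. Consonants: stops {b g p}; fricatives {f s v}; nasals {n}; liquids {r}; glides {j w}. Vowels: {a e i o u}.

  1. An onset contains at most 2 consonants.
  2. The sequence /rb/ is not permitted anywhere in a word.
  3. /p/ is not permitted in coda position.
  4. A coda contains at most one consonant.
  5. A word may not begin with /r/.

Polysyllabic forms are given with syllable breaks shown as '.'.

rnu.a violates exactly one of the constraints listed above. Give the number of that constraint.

rnu.a: word begins with /r/.
This is a violation of constraint 5: "A word may not begin with /r/."
The remaining constraints (1, 2, 3, 4) are satisfied.

5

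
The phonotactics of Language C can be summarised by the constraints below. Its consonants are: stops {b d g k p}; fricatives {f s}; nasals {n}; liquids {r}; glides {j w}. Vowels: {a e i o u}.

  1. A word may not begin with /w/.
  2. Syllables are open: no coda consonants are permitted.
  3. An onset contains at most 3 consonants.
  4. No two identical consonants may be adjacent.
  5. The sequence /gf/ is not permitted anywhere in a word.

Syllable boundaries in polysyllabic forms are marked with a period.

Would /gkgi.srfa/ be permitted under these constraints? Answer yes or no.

yes

/gkgi.srfa/ — σ1 onset /gkg/ (3C), coda /∅/ ok; σ2 onset /srf/ (3C), coda /∅/ ok → permitted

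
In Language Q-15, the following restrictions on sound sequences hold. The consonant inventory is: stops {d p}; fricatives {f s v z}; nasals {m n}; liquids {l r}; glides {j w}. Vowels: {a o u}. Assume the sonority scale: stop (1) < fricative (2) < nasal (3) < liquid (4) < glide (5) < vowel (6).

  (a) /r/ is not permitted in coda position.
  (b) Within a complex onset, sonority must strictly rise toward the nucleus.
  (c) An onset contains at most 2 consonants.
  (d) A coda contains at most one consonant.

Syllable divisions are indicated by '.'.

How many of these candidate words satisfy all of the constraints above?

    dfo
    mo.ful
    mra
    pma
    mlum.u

5

dfo — σ1 onset /df/ (1→2 rises), coda /∅/ ok → phonotactically legal
mo.ful — σ1 onset /m/, coda /∅/ ok; σ2 onset /f/, coda /l/ ok → phonotactically legal
mra — σ1 onset /mr/ (3→4 rises), coda /∅/ ok → phonotactically legal
pma — σ1 onset /pm/ (1→3 rises), coda /∅/ ok → phonotactically legal
mlum.u — σ1 onset /ml/ (3→4 rises), coda /m/ ok; σ2 onset /∅/, coda /∅/ ok → phonotactically legal
Phonotactically legal: dfo, mo.ful, mra, pma, mlum.u → 5.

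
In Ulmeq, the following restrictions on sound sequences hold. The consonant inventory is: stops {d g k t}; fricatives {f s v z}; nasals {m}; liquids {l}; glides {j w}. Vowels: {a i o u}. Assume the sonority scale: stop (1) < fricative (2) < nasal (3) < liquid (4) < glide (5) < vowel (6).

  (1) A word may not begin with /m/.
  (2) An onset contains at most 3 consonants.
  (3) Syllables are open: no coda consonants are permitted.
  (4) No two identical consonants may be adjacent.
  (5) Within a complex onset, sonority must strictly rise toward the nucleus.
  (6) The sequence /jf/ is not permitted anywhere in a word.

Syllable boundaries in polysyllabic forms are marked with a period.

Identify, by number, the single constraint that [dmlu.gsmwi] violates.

[dmlu.gsmwi]: syllable 2 onset /gsmw/ has 4 consonants (> 3).
This is a violation of constraint 2: "An onset contains at most 3 consonants."
The remaining constraints (1, 3, 4, 5, 6) are satisfied.

2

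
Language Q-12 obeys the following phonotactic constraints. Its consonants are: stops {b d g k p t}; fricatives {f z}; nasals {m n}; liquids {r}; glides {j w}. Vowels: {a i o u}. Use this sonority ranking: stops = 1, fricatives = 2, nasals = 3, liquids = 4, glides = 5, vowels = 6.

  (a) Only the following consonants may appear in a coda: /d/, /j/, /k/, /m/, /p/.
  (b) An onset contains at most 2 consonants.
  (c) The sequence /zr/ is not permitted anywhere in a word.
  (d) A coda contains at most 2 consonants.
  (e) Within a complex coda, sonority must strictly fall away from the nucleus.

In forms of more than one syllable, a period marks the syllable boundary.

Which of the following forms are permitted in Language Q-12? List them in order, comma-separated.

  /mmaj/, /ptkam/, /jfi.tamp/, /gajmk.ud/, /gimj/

/mmaj/ — σ1 onset /mm/ (2C), coda /j/ ok → permitted
/ptkam/ — violates constraint (b): syllable 1 onset /ptk/ has 3 consonants (> 2) → not permitted
/jfi.tamp/ — σ1 onset /jf/ (2C), coda /∅/ ok; σ2 onset /t/, coda /mp/ (3→1 falls) ok → permitted
/gajmk.ud/ — violates constraint (d): syllable 1 coda /jmk/ has 3 consonants (> 2) → not permitted
/gimj/ — violates constraint (e): syllable 1 coda /mj/: /m/ (nasal, 3) → /j/ (glide, 5) does not fall → not permitted

/mmaj/, /jfi.tamp/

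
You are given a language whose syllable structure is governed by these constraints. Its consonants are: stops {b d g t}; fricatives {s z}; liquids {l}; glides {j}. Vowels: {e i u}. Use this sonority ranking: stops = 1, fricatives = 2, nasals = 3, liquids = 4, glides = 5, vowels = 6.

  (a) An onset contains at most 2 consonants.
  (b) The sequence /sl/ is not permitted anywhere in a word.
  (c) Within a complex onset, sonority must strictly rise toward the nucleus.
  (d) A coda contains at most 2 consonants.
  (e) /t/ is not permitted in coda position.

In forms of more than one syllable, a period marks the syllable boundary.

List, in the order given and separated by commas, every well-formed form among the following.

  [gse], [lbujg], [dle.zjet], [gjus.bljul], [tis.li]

[gse]

[gse] — σ1 onset /gs/ (1→2 rises), coda /∅/ ok → well-formed
[lbujg] — violates constraint (c): syllable 1 onset /lb/: /l/ (liquid, 4) → /b/ (stop, 1) does not rise → ill-formed
[dle.zjet] — violates constraint (e): syllable 2 coda contains /t/ → ill-formed
[gjus.bljul] — violates constraint (a): syllable 2 onset /blj/ has 3 consonants (> 2) → ill-formed
[tis.li] — violates constraint (b): contains banned sequence /sl/ → ill-formed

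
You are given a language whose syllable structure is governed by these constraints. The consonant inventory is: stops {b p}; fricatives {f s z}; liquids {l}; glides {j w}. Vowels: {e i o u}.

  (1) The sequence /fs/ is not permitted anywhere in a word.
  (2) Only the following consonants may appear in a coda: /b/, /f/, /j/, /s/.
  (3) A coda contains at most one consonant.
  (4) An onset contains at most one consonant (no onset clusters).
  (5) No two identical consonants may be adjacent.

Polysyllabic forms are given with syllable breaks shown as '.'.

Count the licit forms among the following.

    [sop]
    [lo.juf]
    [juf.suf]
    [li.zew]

[sop] — violates constraint 2: syllable 1 coda contains /p/, which is not a licensed coda consonant → illicit
[lo.juf] — σ1 onset /l/, coda /∅/ ok; σ2 onset /j/, coda /f/ ok → licit
[juf.suf] — violates constraint 1: contains banned sequence /fs/ → illicit
[li.zew] — violates constraint 2: syllable 2 coda contains /w/, which is not a licensed coda consonant → illicit
Licit: [lo.juf] → 1.

1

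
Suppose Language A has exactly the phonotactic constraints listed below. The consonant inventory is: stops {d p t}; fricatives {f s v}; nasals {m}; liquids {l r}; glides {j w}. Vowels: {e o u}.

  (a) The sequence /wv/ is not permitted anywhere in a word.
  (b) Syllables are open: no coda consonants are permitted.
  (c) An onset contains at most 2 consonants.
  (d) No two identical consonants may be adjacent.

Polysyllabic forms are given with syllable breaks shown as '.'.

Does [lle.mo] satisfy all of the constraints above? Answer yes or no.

[lle.mo] — violates constraint (d): adjacent identical consonants /ll/ → ill-formed

no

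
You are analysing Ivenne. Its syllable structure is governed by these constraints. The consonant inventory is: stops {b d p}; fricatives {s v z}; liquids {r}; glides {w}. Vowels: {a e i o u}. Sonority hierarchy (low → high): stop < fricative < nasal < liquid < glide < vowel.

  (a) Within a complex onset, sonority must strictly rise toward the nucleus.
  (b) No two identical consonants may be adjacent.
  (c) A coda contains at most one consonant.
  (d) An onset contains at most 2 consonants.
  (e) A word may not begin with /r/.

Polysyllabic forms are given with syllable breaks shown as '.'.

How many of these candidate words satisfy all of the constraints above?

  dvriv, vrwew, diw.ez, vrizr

dvriv — violates constraint (d): syllable 1 onset /dvr/ has 3 consonants (> 2) → ill-formed
vrwew — violates constraint (d): syllable 1 onset /vrw/ has 3 consonants (> 2) → ill-formed
diw.ez — σ1 onset /d/, coda /w/ ok; σ2 onset /∅/, coda /z/ ok → well-formed
vrizr — violates constraint (c): syllable 1 coda /zr/ has 2 consonants (> 1) → ill-formed
Well-formed: diw.ez → 1.

1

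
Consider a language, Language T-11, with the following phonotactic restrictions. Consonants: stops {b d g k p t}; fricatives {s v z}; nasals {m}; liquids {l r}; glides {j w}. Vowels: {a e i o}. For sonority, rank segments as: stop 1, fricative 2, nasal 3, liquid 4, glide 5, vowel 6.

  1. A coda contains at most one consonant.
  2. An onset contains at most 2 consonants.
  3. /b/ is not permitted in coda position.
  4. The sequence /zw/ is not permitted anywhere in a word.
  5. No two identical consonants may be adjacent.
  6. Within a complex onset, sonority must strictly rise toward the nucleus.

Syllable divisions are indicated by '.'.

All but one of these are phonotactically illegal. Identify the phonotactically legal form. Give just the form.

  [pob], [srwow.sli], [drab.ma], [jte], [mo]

[pob] — violates constraint 3: syllable 1 coda contains /b/ → phonotactically illegal
[srwow.sli] — violates constraint 2: syllable 1 onset /srw/ has 3 consonants (> 2) → phonotactically illegal
[drab.ma] — violates constraint 3: syllable 1 coda contains /b/ → phonotactically illegal
[jte] — violates constraint 6: syllable 1 onset /jt/: /j/ (glide, 5) → /t/ (stop, 1) does not rise → phonotactically illegal
[mo] — σ1 onset /m/, coda /∅/ ok → phonotactically legal

[mo]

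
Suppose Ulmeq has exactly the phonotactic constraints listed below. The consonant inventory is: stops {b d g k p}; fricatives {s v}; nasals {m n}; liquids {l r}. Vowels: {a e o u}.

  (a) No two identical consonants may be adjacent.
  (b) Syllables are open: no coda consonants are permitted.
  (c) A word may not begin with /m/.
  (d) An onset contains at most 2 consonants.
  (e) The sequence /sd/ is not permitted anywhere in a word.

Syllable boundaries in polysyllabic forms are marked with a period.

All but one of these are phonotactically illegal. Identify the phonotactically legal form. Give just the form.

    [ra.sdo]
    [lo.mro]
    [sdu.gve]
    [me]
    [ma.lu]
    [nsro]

[lo.mro]

[ra.sdo] — violates constraint (e): contains banned sequence /sd/ → phonotactically illegal
[lo.mro] — σ1 onset /l/, coda /∅/ ok; σ2 onset /mr/ (2C), coda /∅/ ok → phonotactically legal
[sdu.gve] — violates constraint (e): contains banned sequence /sd/ → phonotactically illegal
[me] — violates constraint (c): word begins with /m/ → phonotactically illegal
[ma.lu] — violates constraint (c): word begins with /m/ → phonotactically illegal
[nsro] — violates constraint (d): syllable 1 onset /nsr/ has 3 consonants (> 2) → phonotactically illegal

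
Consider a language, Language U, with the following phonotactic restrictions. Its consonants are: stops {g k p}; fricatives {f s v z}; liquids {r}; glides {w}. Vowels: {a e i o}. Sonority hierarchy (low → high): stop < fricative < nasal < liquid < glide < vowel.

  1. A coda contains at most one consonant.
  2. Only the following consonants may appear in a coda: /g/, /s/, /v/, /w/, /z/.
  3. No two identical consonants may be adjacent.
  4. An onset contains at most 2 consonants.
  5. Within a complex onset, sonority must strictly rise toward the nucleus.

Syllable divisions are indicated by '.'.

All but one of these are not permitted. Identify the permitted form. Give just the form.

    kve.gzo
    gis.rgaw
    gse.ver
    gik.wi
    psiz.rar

kve.gzo — σ1 onset /kv/ (1→2 rises), coda /∅/ ok; σ2 onset /gz/ (1→2 rises), coda /∅/ ok → permitted
gis.rgaw — violates constraint 5: syllable 2 onset /rg/: /r/ (liquid, 4) → /g/ (stop, 1) does not rise → not permitted
gse.ver — violates constraint 2: syllable 2 coda contains /r/, which is not a licensed coda consonant → not permitted
gik.wi — violates constraint 2: syllable 1 coda contains /k/, which is not a licensed coda consonant → not permitted
psiz.rar — violates constraint 2: syllable 2 coda contains /r/, which is not a licensed coda consonant → not permitted

kve.gzo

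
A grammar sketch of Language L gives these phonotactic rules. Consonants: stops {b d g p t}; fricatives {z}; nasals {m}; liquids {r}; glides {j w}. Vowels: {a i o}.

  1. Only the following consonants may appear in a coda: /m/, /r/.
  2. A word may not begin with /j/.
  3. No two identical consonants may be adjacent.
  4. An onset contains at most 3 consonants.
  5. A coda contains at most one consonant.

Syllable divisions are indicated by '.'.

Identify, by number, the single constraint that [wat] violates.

1

[wat]: syllable 1 coda contains /t/, which is not a licensed coda consonant.
This is a violation of constraint 1: "Only the following consonants may appear in a coda: /m/, /r/."
The remaining constraints (2, 3, 4, 5) are satisfied.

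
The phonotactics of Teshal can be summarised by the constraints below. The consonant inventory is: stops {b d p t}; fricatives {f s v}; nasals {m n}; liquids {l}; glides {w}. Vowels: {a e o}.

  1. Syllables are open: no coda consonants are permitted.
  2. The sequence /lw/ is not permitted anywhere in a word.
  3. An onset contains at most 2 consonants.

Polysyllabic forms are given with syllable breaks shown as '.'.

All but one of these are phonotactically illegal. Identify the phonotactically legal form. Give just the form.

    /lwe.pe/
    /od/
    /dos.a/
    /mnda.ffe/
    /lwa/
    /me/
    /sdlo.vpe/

/lwe.pe/ — violates constraint 2: contains banned sequence /lw/ → phonotactically illegal
/od/ — violates constraint 1: syllable 1 coda /d/ has 1 consonant (> 0) → phonotactically illegal
/dos.a/ — violates constraint 1: syllable 1 coda /s/ has 1 consonant (> 0) → phonotactically illegal
/mnda.ffe/ — violates constraint 3: syllable 1 onset /mnd/ has 3 consonants (> 2) → phonotactically illegal
/lwa/ — violates constraint 2: contains banned sequence /lw/ → phonotactically illegal
/me/ — σ1 onset /m/, coda /∅/ ok → phonotactically legal
/sdlo.vpe/ — violates constraint 3: syllable 1 onset /sdl/ has 3 consonants (> 2) → phonotactically illegal

/me/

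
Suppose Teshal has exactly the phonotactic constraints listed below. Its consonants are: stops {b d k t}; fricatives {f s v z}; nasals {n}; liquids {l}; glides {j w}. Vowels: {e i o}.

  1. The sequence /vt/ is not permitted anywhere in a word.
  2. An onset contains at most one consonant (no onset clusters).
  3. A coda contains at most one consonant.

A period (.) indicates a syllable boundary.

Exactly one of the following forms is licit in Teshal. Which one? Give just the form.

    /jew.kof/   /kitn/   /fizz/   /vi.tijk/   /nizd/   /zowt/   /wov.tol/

/jew.kof/

/jew.kof/ — σ1 onset /j/, coda /w/ ok; σ2 onset /k/, coda /f/ ok → licit
/kitn/ — violates constraint 3: syllable 1 coda /tn/ has 2 consonants (> 1) → illicit
/fizz/ — violates constraint 3: syllable 1 coda /zz/ has 2 consonants (> 1) → illicit
/vi.tijk/ — violates constraint 3: syllable 2 coda /jk/ has 2 consonants (> 1) → illicit
/nizd/ — violates constraint 3: syllable 1 coda /zd/ has 2 consonants (> 1) → illicit
/zowt/ — violates constraint 3: syllable 1 coda /wt/ has 2 consonants (> 1) → illicit
/wov.tol/ — violates constraint 1: contains banned sequence /vt/ → illicit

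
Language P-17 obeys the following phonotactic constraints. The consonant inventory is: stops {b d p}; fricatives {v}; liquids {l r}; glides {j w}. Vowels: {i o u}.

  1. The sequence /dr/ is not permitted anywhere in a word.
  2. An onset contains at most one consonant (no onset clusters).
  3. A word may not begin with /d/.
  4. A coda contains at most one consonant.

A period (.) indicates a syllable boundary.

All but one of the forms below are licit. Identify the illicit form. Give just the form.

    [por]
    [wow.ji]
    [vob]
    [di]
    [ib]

[di]

[por] — σ1 onset /p/, coda /r/ ok → licit
[wow.ji] — σ1 onset /w/, coda /w/ ok; σ2 onset /j/, coda /∅/ ok → licit
[vob] — σ1 onset /v/, coda /b/ ok → licit
[di] — violates constraint 3: word begins with /d/ → illicit
[ib] — σ1 onset /∅/, coda /b/ ok → licit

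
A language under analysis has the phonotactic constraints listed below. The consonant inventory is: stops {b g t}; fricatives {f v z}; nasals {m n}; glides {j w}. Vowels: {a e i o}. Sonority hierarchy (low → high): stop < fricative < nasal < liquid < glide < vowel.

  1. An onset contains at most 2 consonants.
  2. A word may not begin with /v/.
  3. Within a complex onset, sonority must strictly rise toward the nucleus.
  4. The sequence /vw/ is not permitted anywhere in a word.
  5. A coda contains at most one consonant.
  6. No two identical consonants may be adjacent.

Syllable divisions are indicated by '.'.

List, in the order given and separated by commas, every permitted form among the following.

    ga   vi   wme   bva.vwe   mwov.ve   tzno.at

ga

ga — σ1 onset /g/, coda /∅/ ok → permitted
vi — violates constraint 2: word begins with /v/ → not permitted
wme — violates constraint 3: syllable 1 onset /wm/: /w/ (glide, 5) → /m/ (nasal, 3) does not rise → not permitted
bva.vwe — violates constraint 4: contains banned sequence /vw/ → not permitted
mwov.ve — violates constraint 6: adjacent identical consonants /vv/ → not permitted
tzno.at — violates constraint 1: syllable 1 onset /tzn/ has 3 consonants (> 2) → not permitted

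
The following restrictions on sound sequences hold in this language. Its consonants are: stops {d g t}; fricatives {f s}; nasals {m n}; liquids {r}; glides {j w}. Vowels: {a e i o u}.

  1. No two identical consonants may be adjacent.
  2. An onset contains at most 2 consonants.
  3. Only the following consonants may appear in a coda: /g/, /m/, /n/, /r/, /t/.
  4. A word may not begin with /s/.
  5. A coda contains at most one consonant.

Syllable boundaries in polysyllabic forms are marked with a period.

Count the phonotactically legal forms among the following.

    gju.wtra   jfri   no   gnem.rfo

gju.wtra — violates constraint 2: syllable 2 onset /wtr/ has 3 consonants (> 2) → phonotactically illegal
jfri — violates constraint 2: syllable 1 onset /jfr/ has 3 consonants (> 2) → phonotactically illegal
no — σ1 onset /n/, coda /∅/ ok → phonotactically legal
gnem.rfo — σ1 onset /gn/ (2C), coda /m/ ok; σ2 onset /rf/ (2C), coda /∅/ ok → phonotactically legal
Phonotactically legal: no, gnem.rfo → 2.

2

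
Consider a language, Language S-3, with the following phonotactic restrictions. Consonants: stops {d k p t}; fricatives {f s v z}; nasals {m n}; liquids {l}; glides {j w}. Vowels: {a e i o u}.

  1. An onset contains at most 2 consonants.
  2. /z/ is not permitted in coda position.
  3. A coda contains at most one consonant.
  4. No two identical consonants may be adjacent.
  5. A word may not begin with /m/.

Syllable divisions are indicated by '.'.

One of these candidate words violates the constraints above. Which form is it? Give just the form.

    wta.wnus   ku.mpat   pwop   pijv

wta.wnus — σ1 onset /wt/ (2C), coda /∅/ ok; σ2 onset /wn/ (2C), coda /s/ ok → permitted
ku.mpat — σ1 onset /k/, coda /∅/ ok; σ2 onset /mp/ (2C), coda /t/ ok → permitted
pwop — σ1 onset /pw/ (2C), coda /p/ ok → permitted
pijv — violates constraint 3: syllable 1 coda /jv/ has 2 consonants (> 1) → not permitted

pijv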